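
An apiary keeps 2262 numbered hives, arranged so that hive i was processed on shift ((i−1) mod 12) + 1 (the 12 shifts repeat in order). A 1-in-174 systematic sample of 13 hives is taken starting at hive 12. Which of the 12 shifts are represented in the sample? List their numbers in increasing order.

6, 12

Consecutive selections differ by k = 174, so their shift numbers differ by 174 mod 12 = 6.
gcd(174, 12) = 6, so the sample visits 12/6 = 2 distinct residues mod 12.
Start 12 is shift 12; the shifts hit are 6, 12.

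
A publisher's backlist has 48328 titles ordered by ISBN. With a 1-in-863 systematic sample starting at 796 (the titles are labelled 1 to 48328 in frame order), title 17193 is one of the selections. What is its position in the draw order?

20

k = 863
position = (17193 − 796)/863 + 1 = 16397/863 + 1 = 19 + 1 = 20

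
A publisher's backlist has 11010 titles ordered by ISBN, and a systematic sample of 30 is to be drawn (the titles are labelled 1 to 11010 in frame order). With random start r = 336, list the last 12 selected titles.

k = N/n = 11010/30 = 367
19th selection = 336 + 18×367 = 6942
20th: 6942 + 367 = 7309
21st: 7309 + 367 = 7676
22nd: 7676 + 367 = 8043
23rd: 8043 + 367 = 8410
24th: 8410 + 367 = 8777
25th: 8777 + 367 = 9144
26th: 9144 + 367 = 9511
27th: 9511 + 367 = 9878
28th: 9878 + 367 = 10245
29th: 10245 + 367 = 10612
30th: 10612 + 367 = 10979

6942, 7309, 7676, 8043, 8410, 8777, 9144, 9511, 9878, 10245, 10612, 10979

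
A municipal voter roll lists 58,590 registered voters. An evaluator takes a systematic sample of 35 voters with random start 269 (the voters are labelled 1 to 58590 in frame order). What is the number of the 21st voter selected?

k = 58590/35 = 1674
21st selection = r + (21−1)·k = 269 + 20×1674 = 269 + 33480 = 33749

33749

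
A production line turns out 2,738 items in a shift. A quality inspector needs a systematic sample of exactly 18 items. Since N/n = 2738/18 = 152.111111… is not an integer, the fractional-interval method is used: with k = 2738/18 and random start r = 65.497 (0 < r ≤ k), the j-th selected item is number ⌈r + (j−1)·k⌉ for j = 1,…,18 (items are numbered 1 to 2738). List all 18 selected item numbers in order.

66, 218, 370, 522, 674, 827, 979, 1131, 1283, 1435, 1587, 1739, 1891, 2043, 2196, 2348, 2500, 2652

j=1: r + 0k = 65.497 → ⌈·⌉ = 66
j=2: r + 1k = 217.608111… → ⌈·⌉ = 218
j=3: r + 2k = 369.719222… → ⌈·⌉ = 370
j=4: r + 3k = 521.830333… → ⌈·⌉ = 522
j=5: r + 4k = 673.941444… → ⌈·⌉ = 674
j=6: r + 5k = 826.052555… → ⌈·⌉ = 827
j=7: r + 6k = 978.163666… → ⌈·⌉ = 979
j=8: r + 7k = 1130.274777… → ⌈·⌉ = 1131
j=9: r + 8k = 1282.385888… → ⌈·⌉ = 1283
j=10: r + 9k = 1434.497 → ⌈·⌉ = 1435
j=11: r + 10k = 1586.608111… → ⌈·⌉ = 1587
j=12: r + 11k = 1738.719222… → ⌈·⌉ = 1739
j=13: r + 12k = 1890.830333… → ⌈·⌉ = 1891
j=14: r + 13k = 2042.941444… → ⌈·⌉ = 2043
j=15: r + 14k = 2195.052555… → ⌈·⌉ = 2196
j=16: r + 15k = 2347.163666… → ⌈·⌉ = 2348
j=17: r + 16k = 2499.274777… → ⌈·⌉ = 2500
j=18: r + 17k = 2651.385888… → ⌈·⌉ = 2652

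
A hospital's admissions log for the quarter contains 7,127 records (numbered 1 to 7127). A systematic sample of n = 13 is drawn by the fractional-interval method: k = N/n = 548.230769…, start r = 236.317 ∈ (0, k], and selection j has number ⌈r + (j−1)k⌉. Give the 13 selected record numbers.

237, 785, 1333, 1882, 2430, 2978, 3526, 4074, 4623, 5171, 5719, 6267, 6816

j=1: r + 0k = 236.317 → ⌈·⌉ = 237
j=2: r + 1k = 784.547769… → ⌈·⌉ = 785
j=3: r + 2k = 1332.778538… → ⌈·⌉ = 1333
j=4: r + 3k = 1881.009307… → ⌈·⌉ = 1882
j=5: r + 4k = 2429.240076… → ⌈·⌉ = 2430
j=6: r + 5k = 2977.470846… → ⌈·⌉ = 2978
j=7: r + 6k = 3525.701615… → ⌈·⌉ = 3526
j=8: r + 7k = 4073.932384… → ⌈·⌉ = 4074
j=9: r + 8k = 4622.163153… → ⌈·⌉ = 4623
j=10: r + 9k = 5170.393923… → ⌈·⌉ = 5171
j=11: r + 10k = 5718.624692… → ⌈·⌉ = 5719
j=12: r + 11k = 6266.855461… → ⌈·⌉ = 6267
j=13: r + 12k = 6815.086230… → ⌈·⌉ = 6816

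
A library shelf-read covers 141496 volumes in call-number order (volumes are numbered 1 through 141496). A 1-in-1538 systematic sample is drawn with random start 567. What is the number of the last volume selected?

140525

k = 1538
92nd selection = r + (92−1)·k = 567 + 91×1538 = 567 + 139958 = 140525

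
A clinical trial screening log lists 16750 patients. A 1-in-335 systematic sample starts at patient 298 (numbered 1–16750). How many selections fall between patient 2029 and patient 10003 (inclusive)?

k = 335
First selection ≥ 2029: 298 + ⌈(2029−298)/335⌉·335 = 298 + 6×335 = 2308
Last selection ≤ 10003: 298 + ⌊(10003−298)/335⌋·335 = 298 + 28×335 = 9678
Count = 28 − 6 + 1 = 23

23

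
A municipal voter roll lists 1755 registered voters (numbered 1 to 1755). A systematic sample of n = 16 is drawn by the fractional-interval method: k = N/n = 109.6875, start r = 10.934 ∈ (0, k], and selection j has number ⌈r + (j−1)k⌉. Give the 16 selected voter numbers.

j=1: r + 0k = 10.934 → ⌈·⌉ = 11
j=2: r + 1k = 120.6215 → ⌈·⌉ = 121
j=3: r + 2k = 230.309 → ⌈·⌉ = 231
j=4: r + 3k = 339.9965 → ⌈·⌉ = 340
j=5: r + 4k = 449.684 → ⌈·⌉ = 450
j=6: r + 5k = 559.3715 → ⌈·⌉ = 560
j=7: r + 6k = 669.059 → ⌈·⌉ = 670
j=8: r + 7k = 778.7465 → ⌈·⌉ = 779
j=9: r + 8k = 888.434 → ⌈·⌉ = 889
j=10: r + 9k = 998.1215 → ⌈·⌉ = 999
j=11: r + 10k = 1107.809 → ⌈·⌉ = 1108
j=12: r + 11k = 1217.4965 → ⌈·⌉ = 1218
j=13: r + 12k = 1327.184 → ⌈·⌉ = 1328
j=14: r + 13k = 1436.8715 → ⌈·⌉ = 1437
j=15: r + 14k = 1546.559 → ⌈·⌉ = 1547
j=16: r + 15k = 1656.2465 → ⌈·⌉ = 1657

11, 121, 231, 340, 450, 560, 670, 779, 889, 999, 1108, 1218, 1328, 1437, 1547, 1657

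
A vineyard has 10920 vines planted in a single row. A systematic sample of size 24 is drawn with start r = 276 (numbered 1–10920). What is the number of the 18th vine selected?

k = 10920/24 = 455
18th selection = r + (18−1)·k = 276 + 17×455 = 276 + 7735 = 8011

8011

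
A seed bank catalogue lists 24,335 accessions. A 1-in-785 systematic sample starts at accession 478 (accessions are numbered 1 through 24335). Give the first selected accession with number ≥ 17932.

k = 785
Steps past start: ⌈(17932 − 478)/785⌉ = ⌈17454/785⌉ = 23
Selected accession: 478 + 23×785 = 18533

18533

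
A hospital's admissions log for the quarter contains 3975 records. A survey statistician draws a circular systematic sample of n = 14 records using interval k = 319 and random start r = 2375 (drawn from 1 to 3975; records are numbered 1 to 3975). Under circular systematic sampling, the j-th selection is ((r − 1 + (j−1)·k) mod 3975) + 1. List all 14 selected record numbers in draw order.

2375, 2694, 3013, 3332, 3651, 3970, 314, 633, 952, 1271, 1590, 1909, 2228, 2547

Selection 1: 2375
Selection 2: 2375 + 319 = 2694
Selection 3: 2694 + 319 = 3013
Selection 4: 3013 + 319 = 3332
Selection 5: 3332 + 319 = 3651
Selection 6: 3651 + 319 = 3970
Selection 7: 3970 + 319 = 4289 → 4289 − 3975 = 314
Selection 8: 314 + 319 = 633
Selection 9: 633 + 319 = 952
Selection 10: 952 + 319 = 1271
Selection 11: 1271 + 319 = 1590
Selection 12: 1590 + 319 = 1909
Selection 13: 1909 + 319 = 2228
Selection 14: 2228 + 319 = 2547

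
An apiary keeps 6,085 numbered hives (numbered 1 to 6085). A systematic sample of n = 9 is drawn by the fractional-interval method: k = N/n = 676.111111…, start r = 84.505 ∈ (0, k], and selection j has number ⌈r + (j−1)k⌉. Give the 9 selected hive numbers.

j=1: r + 0k = 84.505 → ⌈·⌉ = 85
j=2: r + 1k = 760.616111… → ⌈·⌉ = 761
j=3: r + 2k = 1436.727222… → ⌈·⌉ = 1437
j=4: r + 3k = 2112.838333… → ⌈·⌉ = 2113
j=5: r + 4k = 2788.949444… → ⌈·⌉ = 2789
j=6: r + 5k = 3465.060555… → ⌈·⌉ = 3466
j=7: r + 6k = 4141.171666… → ⌈·⌉ = 4142
j=8: r + 7k = 4817.282777… → ⌈·⌉ = 4818
j=9: r + 8k = 5493.393888… → ⌈·⌉ = 5494

85, 761, 1437, 2113, 2789, 3466, 4142, 4818, 5494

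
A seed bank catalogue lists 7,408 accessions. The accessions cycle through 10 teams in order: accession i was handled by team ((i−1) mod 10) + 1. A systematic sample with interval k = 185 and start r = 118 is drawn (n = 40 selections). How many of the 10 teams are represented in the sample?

Consecutive selections differ by k = 185, so their team numbers differ by 185 mod 10 = 5.
gcd(185, 10) = 5, so the sample visits 10/5 = 2 distinct residues mod 10.
Start 118 is team 8; the teams hit are 3, 8.

2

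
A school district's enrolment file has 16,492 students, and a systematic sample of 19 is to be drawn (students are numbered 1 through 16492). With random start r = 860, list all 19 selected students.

860, 1728, 2596, 3464, 4332, 5200, 6068, 6936, 7804, 8672, 9540, 10408, 11276, 12144, 13012, 13880, 14748, 15616, 16484

k = N/n = 16492/19 = 868
student 1: 860
student 2: 860 + 868 = 1728
student 3: 1728 + 868 = 2596
student 4: 2596 + 868 = 3464
student 5: 3464 + 868 = 4332
student 6: 4332 + 868 = 5200
student 7: 5200 + 868 = 6068
student 8: 6068 + 868 = 6936
student 9: 6936 + 868 = 7804
student 10: 7804 + 868 = 8672
student 11: 8672 + 868 = 9540
student 12: 9540 + 868 = 10408
student 13: 10408 + 868 = 11276
student 14: 11276 + 868 = 12144
student 15: 12144 + 868 = 13012
student 16: 13012 + 868 = 13880
student 17: 13880 + 868 = 14748
student 18: 14748 + 868 = 15616
student 19: 15616 + 868 = 16484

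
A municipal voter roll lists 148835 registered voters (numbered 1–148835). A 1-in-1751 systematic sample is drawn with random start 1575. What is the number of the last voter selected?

148659

k = 1751
85th selection = r + (85−1)·k = 1575 + 84×1751 = 1575 + 147084 = 148659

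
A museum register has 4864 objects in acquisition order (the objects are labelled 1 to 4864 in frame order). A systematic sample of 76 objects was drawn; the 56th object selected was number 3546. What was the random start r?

26

k = 4864/76 = 64
r = 3546 − (56−1)×64 = 3546 − 3520 = 26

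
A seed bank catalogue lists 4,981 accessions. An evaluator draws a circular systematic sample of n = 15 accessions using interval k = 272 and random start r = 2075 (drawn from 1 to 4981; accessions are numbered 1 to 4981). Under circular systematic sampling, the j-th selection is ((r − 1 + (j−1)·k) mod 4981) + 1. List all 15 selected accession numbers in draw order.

Selection 1: 2075
Selection 2: 2075 + 272 = 2347
Selection 3: 2347 + 272 = 2619
Selection 4: 2619 + 272 = 2891
Selection 5: 2891 + 272 = 3163
Selection 6: 3163 + 272 = 3435
Selection 7: 3435 + 272 = 3707
Selection 8: 3707 + 272 = 3979
Selection 9: 3979 + 272 = 4251
Selection 10: 4251 + 272 = 4523
Selection 11: 4523 + 272 = 4795
Selection 12: 4795 + 272 = 5067 → 5067 − 4981 = 86
Selection 13: 86 + 272 = 358
Selection 14: 358 + 272 = 630
Selection 15: 630 + 272 = 902

2075, 2347, 2619, 2891, 3163, 3435, 3707, 3979, 4251, 4523, 4795, 86, 358, 630, 902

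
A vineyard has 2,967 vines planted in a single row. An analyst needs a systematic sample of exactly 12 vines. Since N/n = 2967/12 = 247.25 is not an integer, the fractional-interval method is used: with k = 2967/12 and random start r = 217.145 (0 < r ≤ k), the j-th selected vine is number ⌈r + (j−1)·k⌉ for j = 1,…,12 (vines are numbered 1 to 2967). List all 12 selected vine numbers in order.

j=1: r + 0k = 217.145 → ⌈·⌉ = 218
j=2: r + 1k = 464.395 → ⌈·⌉ = 465
j=3: r + 2k = 711.645 → ⌈·⌉ = 712
j=4: r + 3k = 958.895 → ⌈·⌉ = 959
j=5: r + 4k = 1206.145 → ⌈·⌉ = 1207
j=6: r + 5k = 1453.395 → ⌈·⌉ = 1454
j=7: r + 6k = 1700.645 → ⌈·⌉ = 1701
j=8: r + 7k = 1947.895 → ⌈·⌉ = 1948
j=9: r + 8k = 2195.145 → ⌈·⌉ = 2196
j=10: r + 9k = 2442.395 → ⌈·⌉ = 2443
j=11: r + 10k = 2689.645 → ⌈·⌉ = 2690
j=12: r + 11k = 2936.895 → ⌈·⌉ = 2937

218, 465, 712, 959, 1207, 1454, 1701, 1948, 2196, 2443, 2690, 2937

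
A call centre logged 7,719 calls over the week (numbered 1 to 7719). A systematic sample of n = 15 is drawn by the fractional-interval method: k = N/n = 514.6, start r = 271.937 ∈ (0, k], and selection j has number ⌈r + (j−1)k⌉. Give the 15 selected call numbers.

272, 787, 1302, 1816, 2331, 2845, 3360, 3875, 4389, 4904, 5418, 5933, 6448, 6962, 7477

j=1: r + 0k = 271.937 → ⌈·⌉ = 272
j=2: r + 1k = 786.537 → ⌈·⌉ = 787
j=3: r + 2k = 1301.137 → ⌈·⌉ = 1302
j=4: r + 3k = 1815.737 → ⌈·⌉ = 1816
j=5: r + 4k = 2330.337 → ⌈·⌉ = 2331
j=6: r + 5k = 2844.937 → ⌈·⌉ = 2845
j=7: r + 6k = 3359.537 → ⌈·⌉ = 3360
j=8: r + 7k = 3874.137 → ⌈·⌉ = 3875
j=9: r + 8k = 4388.737 → ⌈·⌉ = 4389
j=10: r + 9k = 4903.337 → ⌈·⌉ = 4904
j=11: r + 10k = 5417.937 → ⌈·⌉ = 5418
j=12: r + 11k = 5932.537 → ⌈·⌉ = 5933
j=13: r + 12k = 6447.137 → ⌈·⌉ = 6448
j=14: r + 13k = 6961.737 → ⌈·⌉ = 6962
j=15: r + 14k = 7476.337 → ⌈·⌉ = 7477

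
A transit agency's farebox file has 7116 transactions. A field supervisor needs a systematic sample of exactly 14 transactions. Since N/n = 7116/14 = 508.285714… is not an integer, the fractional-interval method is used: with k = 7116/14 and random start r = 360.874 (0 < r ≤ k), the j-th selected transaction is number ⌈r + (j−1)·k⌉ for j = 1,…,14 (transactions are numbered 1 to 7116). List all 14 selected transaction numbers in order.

j=1: r + 0k = 360.874 → ⌈·⌉ = 361
j=2: r + 1k = 869.159714… → ⌈·⌉ = 870
j=3: r + 2k = 1377.445428… → ⌈·⌉ = 1378
j=4: r + 3k = 1885.731142… → ⌈·⌉ = 1886
j=5: r + 4k = 2394.016857… → ⌈·⌉ = 2395
j=6: r + 5k = 2902.302571… → ⌈·⌉ = 2903
j=7: r + 6k = 3410.588285… → ⌈·⌉ = 3411
j=8: r + 7k = 3918.874 → ⌈·⌉ = 3919
j=9: r + 8k = 4427.159714… → ⌈·⌉ = 4428
j=10: r + 9k = 4935.445428… → ⌈·⌉ = 4936
j=11: r + 10k = 5443.731142… → ⌈·⌉ = 5444
j=12: r + 11k = 5952.016857… → ⌈·⌉ = 5953
j=13: r + 12k = 6460.302571… → ⌈·⌉ = 6461
j=14: r + 13k = 6968.588285… → ⌈·⌉ = 6969

361, 870, 1378, 1886, 2395, 2903, 3411, 3919, 4428, 4936, 5444, 5953, 6461, 6969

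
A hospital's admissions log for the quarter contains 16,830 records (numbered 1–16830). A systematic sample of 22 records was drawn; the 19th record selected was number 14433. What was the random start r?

663

k = 16830/22 = 765
r = 14433 − (19−1)×765 = 14433 − 13770 = 663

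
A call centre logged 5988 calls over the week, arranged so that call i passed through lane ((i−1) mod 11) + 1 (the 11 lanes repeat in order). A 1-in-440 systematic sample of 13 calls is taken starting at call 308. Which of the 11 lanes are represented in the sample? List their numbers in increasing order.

Consecutive selections differ by k = 440, so their lane numbers differ by 440 mod 11 = 0.
gcd(440, 11) = 11, so the sample visits 11/11 = 1 distinct residues mod 11.
Start 308 is lane 11; the lanes hit are 11.

11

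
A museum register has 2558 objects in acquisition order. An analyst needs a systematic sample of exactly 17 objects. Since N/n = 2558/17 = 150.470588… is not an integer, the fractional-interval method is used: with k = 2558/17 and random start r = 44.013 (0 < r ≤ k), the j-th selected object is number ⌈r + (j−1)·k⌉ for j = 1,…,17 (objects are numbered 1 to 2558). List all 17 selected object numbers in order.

45, 195, 345, 496, 646, 797, 947, 1098, 1248, 1399, 1549, 1700, 1850, 2001, 2151, 2302, 2452

j=1: r + 0k = 44.013 → ⌈·⌉ = 45
j=2: r + 1k = 194.483588… → ⌈·⌉ = 195
j=3: r + 2k = 344.954176… → ⌈·⌉ = 345
j=4: r + 3k = 495.424764… → ⌈·⌉ = 496
j=5: r + 4k = 645.895352… → ⌈·⌉ = 646
j=6: r + 5k = 796.365941… → ⌈·⌉ = 797
j=7: r + 6k = 946.836529… → ⌈·⌉ = 947
j=8: r + 7k = 1097.307117… → ⌈·⌉ = 1098
j=9: r + 8k = 1247.777705… → ⌈·⌉ = 1248
j=10: r + 9k = 1398.248294… → ⌈·⌉ = 1399
j=11: r + 10k = 1548.718882… → ⌈·⌉ = 1549
j=12: r + 11k = 1699.189470… → ⌈·⌉ = 1700
j=13: r + 12k = 1849.660058… → ⌈·⌉ = 1850
j=14: r + 13k = 2000.130647… → ⌈·⌉ = 2001
j=15: r + 14k = 2150.601235… → ⌈·⌉ = 2151
j=16: r + 15k = 2301.071823… → ⌈·⌉ = 2302
j=17: r + 16k = 2451.542411… → ⌈·⌉ = 2452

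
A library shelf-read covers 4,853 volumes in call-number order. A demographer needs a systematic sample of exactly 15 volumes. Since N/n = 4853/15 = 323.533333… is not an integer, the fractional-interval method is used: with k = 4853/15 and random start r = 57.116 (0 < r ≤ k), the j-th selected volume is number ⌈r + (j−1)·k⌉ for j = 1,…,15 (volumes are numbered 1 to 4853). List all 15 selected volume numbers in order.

j=1: r + 0k = 57.116 → ⌈·⌉ = 58
j=2: r + 1k = 380.649333… → ⌈·⌉ = 381
j=3: r + 2k = 704.182666… → ⌈·⌉ = 705
j=4: r + 3k = 1027.716 → ⌈·⌉ = 1028
j=5: r + 4k = 1351.249333… → ⌈·⌉ = 1352
j=6: r + 5k = 1674.782666… → ⌈·⌉ = 1675
j=7: r + 6k = 1998.316 → ⌈·⌉ = 1999
j=8: r + 7k = 2321.849333… → ⌈·⌉ = 2322
j=9: r + 8k = 2645.382666… → ⌈·⌉ = 2646
j=10: r + 9k = 2968.916 → ⌈·⌉ = 2969
j=11: r + 10k = 3292.449333… → ⌈·⌉ = 3293
j=12: r + 11k = 3615.982666… → ⌈·⌉ = 3616
j=13: r + 12k = 3939.516 → ⌈·⌉ = 3940
j=14: r + 13k = 4263.049333… → ⌈·⌉ = 4264
j=15: r + 14k = 4586.582666… → ⌈·⌉ = 4587

58, 381, 705, 1028, 1352, 1675, 1999, 2322, 2646, 2969, 3293, 3616, 3940, 4264, 4587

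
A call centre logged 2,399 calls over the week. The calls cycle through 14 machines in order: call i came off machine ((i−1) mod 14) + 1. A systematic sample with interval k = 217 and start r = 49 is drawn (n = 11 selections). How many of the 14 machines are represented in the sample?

2

Consecutive selections differ by k = 217, so their machine numbers differ by 217 mod 14 = 7.
gcd(217, 14) = 7, so the sample visits 14/7 = 2 distinct residues mod 14.
Start 49 is machine 7; the machines hit are 7, 14.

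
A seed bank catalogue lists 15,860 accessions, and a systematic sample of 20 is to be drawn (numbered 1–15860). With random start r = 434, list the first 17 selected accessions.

434, 1227, 2020, 2813, 3606, 4399, 5192, 5985, 6778, 7571, 8364, 9157, 9950, 10743, 11536, 12329, 13122

k = N/n = 15860/20 = 793
accession 1: 434
accession 2: 434 + 793 = 1227
accession 3: 1227 + 793 = 2020
accession 4: 2020 + 793 = 2813
accession 5: 2813 + 793 = 3606
accession 6: 3606 + 793 = 4399
accession 7: 4399 + 793 = 5192
accession 8: 5192 + 793 = 5985
accession 9: 5985 + 793 = 6778
accession 10: 6778 + 793 = 7571
accession 11: 7571 + 793 = 8364
accession 12: 8364 + 793 = 9157
accession 13: 9157 + 793 = 9950
accession 14: 9950 + 793 = 10743
accession 15: 10743 + 793 = 11536
accession 16: 11536 + 793 = 12329
accession 17: 12329 + 793 = 13122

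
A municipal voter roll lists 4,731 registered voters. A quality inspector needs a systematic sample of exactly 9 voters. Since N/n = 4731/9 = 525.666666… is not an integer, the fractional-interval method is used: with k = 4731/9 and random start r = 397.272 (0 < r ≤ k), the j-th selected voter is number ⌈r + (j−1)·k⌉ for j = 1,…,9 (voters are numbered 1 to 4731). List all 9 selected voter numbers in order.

j=1: r + 0k = 397.272 → ⌈·⌉ = 398
j=2: r + 1k = 922.938666… → ⌈·⌉ = 923
j=3: r + 2k = 1448.605333… → ⌈·⌉ = 1449
j=4: r + 3k = 1974.272 → ⌈·⌉ = 1975
j=5: r + 4k = 2499.938666… → ⌈·⌉ = 2500
j=6: r + 5k = 3025.605333… → ⌈·⌉ = 3026
j=7: r + 6k = 3551.272 → ⌈·⌉ = 3552
j=8: r + 7k = 4076.938666… → ⌈·⌉ = 4077
j=9: r + 8k = 4602.605333… → ⌈·⌉ = 4603

398, 923, 1449, 1975, 2500, 3026, 3552, 4077, 4603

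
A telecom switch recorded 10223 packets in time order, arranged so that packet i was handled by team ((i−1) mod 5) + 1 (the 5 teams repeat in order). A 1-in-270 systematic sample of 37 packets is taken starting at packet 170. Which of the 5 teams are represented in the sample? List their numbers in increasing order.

5

Consecutive selections differ by k = 270, so their team numbers differ by 270 mod 5 = 0.
gcd(270, 5) = 5, so the sample visits 5/5 = 1 distinct residues mod 5.
Start 170 is team 5; the teams hit are 5.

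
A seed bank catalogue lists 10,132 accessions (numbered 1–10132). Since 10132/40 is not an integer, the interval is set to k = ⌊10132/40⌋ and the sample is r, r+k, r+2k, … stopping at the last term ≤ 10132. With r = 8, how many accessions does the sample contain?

k = ⌊10132/40⌋ = 253
Achieved size = ⌊(10132 − 8)/253⌋ + 1 = ⌊10124/253⌋ + 1 = 40 + 1 = 41
(last selection: 8 + 40×253 = 10128 ≤ 10132; next would be 10381 > 10132)

41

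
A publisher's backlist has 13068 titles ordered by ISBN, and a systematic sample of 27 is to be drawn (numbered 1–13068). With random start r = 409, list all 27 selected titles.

409, 893, 1377, 1861, 2345, 2829, 3313, 3797, 4281, 4765, 5249, 5733, 6217, 6701, 7185, 7669, 8153, 8637, 9121, 9605, 10089, 10573, 11057, 11541, 12025, 12509, 12993

k = N/n = 13068/27 = 484
title 1: 409
title 2: 409 + 484 = 893
title 3: 893 + 484 = 1377
title 4: 1377 + 484 = 1861
title 5: 1861 + 484 = 2345
title 6: 2345 + 484 = 2829
title 7: 2829 + 484 = 3313
title 8: 3313 + 484 = 3797
title 9: 3797 + 484 = 4281
title 10: 4281 + 484 = 4765
title 11: 4765 + 484 = 5249
title 12: 5249 + 484 = 5733
title 13: 5733 + 484 = 6217
title 14: 6217 + 484 = 6701
title 15: 6701 + 484 = 7185
title 16: 7185 + 484 = 7669
title 17: 7669 + 484 = 8153
title 18: 8153 + 484 = 8637
title 19: 8637 + 484 = 9121
title 20: 9121 + 484 = 9605
title 21: 9605 + 484 = 10089
title 22: 10089 + 484 = 10573
title 23: 10573 + 484 = 11057
title 24: 11057 + 484 = 11541
title 25: 11541 + 484 = 12025
title 26: 12025 + 484 = 12509
title 27: 12509 + 484 = 12993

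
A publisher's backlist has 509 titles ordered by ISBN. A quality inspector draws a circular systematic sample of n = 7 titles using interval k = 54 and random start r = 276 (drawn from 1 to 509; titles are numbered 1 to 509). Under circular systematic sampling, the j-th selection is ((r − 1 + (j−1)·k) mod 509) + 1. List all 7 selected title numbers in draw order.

Selection 1: 276
Selection 2: 276 + 54 = 330
Selection 3: 330 + 54 = 384
Selection 4: 384 + 54 = 438
Selection 5: 438 + 54 = 492
Selection 6: 492 + 54 = 546 → 546 − 509 = 37
Selection 7: 37 + 54 = 91

276, 330, 384, 438, 492, 37, 91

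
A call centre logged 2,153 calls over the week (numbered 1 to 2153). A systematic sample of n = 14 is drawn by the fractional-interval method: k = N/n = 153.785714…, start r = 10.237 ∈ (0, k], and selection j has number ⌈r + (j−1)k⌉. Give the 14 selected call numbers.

j=1: r + 0k = 10.237 → ⌈·⌉ = 11
j=2: r + 1k = 164.022714… → ⌈·⌉ = 165
j=3: r + 2k = 317.808428… → ⌈·⌉ = 318
j=4: r + 3k = 471.594142… → ⌈·⌉ = 472
j=5: r + 4k = 625.379857… → ⌈·⌉ = 626
j=6: r + 5k = 779.165571… → ⌈·⌉ = 780
j=7: r + 6k = 932.951285… → ⌈·⌉ = 933
j=8: r + 7k = 1086.737 → ⌈·⌉ = 1087
j=9: r + 8k = 1240.522714… → ⌈·⌉ = 1241
j=10: r + 9k = 1394.308428… → ⌈·⌉ = 1395
j=11: r + 10k = 1548.094142… → ⌈·⌉ = 1549
j=12: r + 11k = 1701.879857… → ⌈·⌉ = 1702
j=13: r + 12k = 1855.665571… → ⌈·⌉ = 1856
j=14: r + 13k = 2009.451285… → ⌈·⌉ = 2010

11, 165, 318, 472, 626, 780, 933, 1087, 1241, 1395, 1549, 1702, 1856, 2010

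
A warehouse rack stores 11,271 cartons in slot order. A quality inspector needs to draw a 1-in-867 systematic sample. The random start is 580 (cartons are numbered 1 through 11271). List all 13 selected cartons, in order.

580, 1447, 2314, 3181, 4048, 4915, 5782, 6649, 7516, 8383, 9250, 10117, 10984

carton 1: 580
carton 2: 580 + 867 = 1447
carton 3: 1447 + 867 = 2314
carton 4: 2314 + 867 = 3181
carton 5: 3181 + 867 = 4048
carton 6: 4048 + 867 = 4915
carton 7: 4915 + 867 = 5782
carton 8: 5782 + 867 = 6649
carton 9: 6649 + 867 = 7516
carton 10: 7516 + 867 = 8383
carton 11: 8383 + 867 = 9250
carton 12: 9250 + 867 = 10117
carton 13: 10117 + 867 = 10984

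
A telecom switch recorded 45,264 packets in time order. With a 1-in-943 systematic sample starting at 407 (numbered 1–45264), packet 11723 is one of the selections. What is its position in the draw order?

k = 943
position = (11723 − 407)/943 + 1 = 11316/943 + 1 = 12 + 1 = 13

13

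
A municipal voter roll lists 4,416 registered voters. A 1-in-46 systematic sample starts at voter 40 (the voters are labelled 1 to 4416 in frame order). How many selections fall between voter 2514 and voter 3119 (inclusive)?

13

k = 46
First selection ≥ 2514: 40 + ⌈(2514−40)/46⌉·46 = 40 + 54×46 = 2524
Last selection ≤ 3119: 40 + ⌊(3119−40)/46⌋·46 = 40 + 66×46 = 3076
Count = 66 − 54 + 1 = 13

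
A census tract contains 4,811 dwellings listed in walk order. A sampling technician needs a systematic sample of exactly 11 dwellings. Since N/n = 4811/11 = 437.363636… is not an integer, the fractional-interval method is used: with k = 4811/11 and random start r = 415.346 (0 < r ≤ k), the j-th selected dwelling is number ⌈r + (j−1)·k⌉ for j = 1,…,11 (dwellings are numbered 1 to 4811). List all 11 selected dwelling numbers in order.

416, 853, 1291, 1728, 2165, 2603, 3040, 3477, 3915, 4352, 4789

j=1: r + 0k = 415.346 → ⌈·⌉ = 416
j=2: r + 1k = 852.709636… → ⌈·⌉ = 853
j=3: r + 2k = 1290.073272… → ⌈·⌉ = 1291
j=4: r + 3k = 1727.436909… → ⌈·⌉ = 1728
j=5: r + 4k = 2164.800545… → ⌈·⌉ = 2165
j=6: r + 5k = 2602.164181… → ⌈·⌉ = 2603
j=7: r + 6k = 3039.527818… → ⌈·⌉ = 3040
j=8: r + 7k = 3476.891454… → ⌈·⌉ = 3477
j=9: r + 8k = 3914.255090… → ⌈·⌉ = 3915
j=10: r + 9k = 4351.618727… → ⌈·⌉ = 4352
j=11: r + 10k = 4788.982363… → ⌈·⌉ = 4789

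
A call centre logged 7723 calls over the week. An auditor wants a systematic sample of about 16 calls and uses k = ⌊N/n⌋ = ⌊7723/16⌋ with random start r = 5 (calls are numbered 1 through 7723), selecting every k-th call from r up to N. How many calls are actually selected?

k = ⌊7723/16⌋ = 482
Achieved size = ⌊(7723 − 5)/482⌋ + 1 = ⌊7718/482⌋ + 1 = 16 + 1 = 17
(last selection: 5 + 16×482 = 7717 ≤ 7723; next would be 8199 > 7723)

17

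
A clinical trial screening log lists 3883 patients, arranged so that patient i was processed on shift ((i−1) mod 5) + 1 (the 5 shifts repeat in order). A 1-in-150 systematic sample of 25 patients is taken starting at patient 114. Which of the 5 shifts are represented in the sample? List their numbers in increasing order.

Consecutive selections differ by k = 150, so their shift numbers differ by 150 mod 5 = 0.
gcd(150, 5) = 5, so the sample visits 5/5 = 1 distinct residues mod 5.
Start 114 is shift 4; the shifts hit are 4.

4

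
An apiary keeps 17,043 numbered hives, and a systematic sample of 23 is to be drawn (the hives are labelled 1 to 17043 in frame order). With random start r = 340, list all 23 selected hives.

340, 1081, 1822, 2563, 3304, 4045, 4786, 5527, 6268, 7009, 7750, 8491, 9232, 9973, 10714, 11455, 12196, 12937, 13678, 14419, 15160, 15901, 16642

k = N/n = 17043/23 = 741
hive 1: 340
hive 2: 340 + 741 = 1081
hive 3: 1081 + 741 = 1822
hive 4: 1822 + 741 = 2563
hive 5: 2563 + 741 = 3304
hive 6: 3304 + 741 = 4045
hive 7: 4045 + 741 = 4786
hive 8: 4786 + 741 = 5527
hive 9: 5527 + 741 = 6268
hive 10: 6268 + 741 = 7009
hive 11: 7009 + 741 = 7750
hive 12: 7750 + 741 = 8491
hive 13: 8491 + 741 = 9232
hive 14: 9232 + 741 = 9973
hive 15: 9973 + 741 = 10714
hive 16: 10714 + 741 = 11455
hive 17: 11455 + 741 = 12196
hive 18: 12196 + 741 = 12937
hive 19: 12937 + 741 = 13678
hive 20: 13678 + 741 = 14419
hive 21: 14419 + 741 = 15160
hive 22: 15160 + 741 = 15901
hive 23: 15901 + 741 = 16642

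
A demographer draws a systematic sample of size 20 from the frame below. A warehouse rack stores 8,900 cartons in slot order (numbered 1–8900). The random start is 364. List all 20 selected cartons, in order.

364, 809, 1254, 1699, 2144, 2589, 3034, 3479, 3924, 4369, 4814, 5259, 5704, 6149, 6594, 7039, 7484, 7929, 8374, 8819

k = N/n = 8900/20 = 445
carton 1: 364
carton 2: 364 + 445 = 809
carton 3: 809 + 445 = 1254
carton 4: 1254 + 445 = 1699
carton 5: 1699 + 445 = 2144
carton 6: 2144 + 445 = 2589
carton 7: 2589 + 445 = 3034
carton 8: 3034 + 445 = 3479
carton 9: 3479 + 445 = 3924
carton 10: 3924 + 445 = 4369
carton 11: 4369 + 445 = 4814
carton 12: 4814 + 445 = 5259
carton 13: 5259 + 445 = 5704
carton 14: 5704 + 445 = 6149
carton 15: 6149 + 445 = 6594
carton 16: 6594 + 445 = 7039
carton 17: 7039 + 445 = 7484
carton 18: 7484 + 445 = 7929
carton 19: 7929 + 445 = 8374
carton 20: 8374 + 445 = 8819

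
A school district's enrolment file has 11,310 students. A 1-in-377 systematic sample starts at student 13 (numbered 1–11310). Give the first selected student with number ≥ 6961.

k = 377
Steps past start: ⌈(6961 − 13)/377⌉ = ⌈6948/377⌉ = 19
Selected student: 13 + 19×377 = 7176

7176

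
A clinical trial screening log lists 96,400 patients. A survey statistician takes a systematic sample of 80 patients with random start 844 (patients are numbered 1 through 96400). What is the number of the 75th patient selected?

90014

k = 96400/80 = 1205
75th selection = r + (75−1)·k = 844 + 74×1205 = 844 + 89170 = 90014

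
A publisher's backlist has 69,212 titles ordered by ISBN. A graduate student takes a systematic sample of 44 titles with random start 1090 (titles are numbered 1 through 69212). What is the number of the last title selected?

k = 69212/44 = 1573
44th selection = r + (44−1)·k = 1090 + 43×1573 = 1090 + 67639 = 68729

68729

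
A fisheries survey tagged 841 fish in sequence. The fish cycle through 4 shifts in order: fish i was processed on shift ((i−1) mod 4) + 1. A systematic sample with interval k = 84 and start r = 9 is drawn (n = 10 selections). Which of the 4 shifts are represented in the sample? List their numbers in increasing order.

1

Consecutive selections differ by k = 84, so their shift numbers differ by 84 mod 4 = 0.
gcd(84, 4) = 4, so the sample visits 4/4 = 1 distinct residues mod 4.
Start 9 is shift 1; the shifts hit are 1.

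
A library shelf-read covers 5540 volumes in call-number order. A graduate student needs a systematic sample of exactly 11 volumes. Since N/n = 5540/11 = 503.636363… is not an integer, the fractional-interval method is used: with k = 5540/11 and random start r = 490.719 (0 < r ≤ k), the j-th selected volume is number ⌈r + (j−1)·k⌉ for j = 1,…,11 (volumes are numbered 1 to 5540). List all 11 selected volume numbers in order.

491, 995, 1498, 2002, 2506, 3009, 3513, 4017, 4520, 5024, 5528

j=1: r + 0k = 490.719 → ⌈·⌉ = 491
j=2: r + 1k = 994.355363… → ⌈·⌉ = 995
j=3: r + 2k = 1497.991727… → ⌈·⌉ = 1498
j=4: r + 3k = 2001.628090… → ⌈·⌉ = 2002
j=5: r + 4k = 2505.264454… → ⌈·⌉ = 2506
j=6: r + 5k = 3008.900818… → ⌈·⌉ = 3009
j=7: r + 6k = 3512.537181… → ⌈·⌉ = 3513
j=8: r + 7k = 4016.173545… → ⌈·⌉ = 4017
j=9: r + 8k = 4519.809909… → ⌈·⌉ = 4520
j=10: r + 9k = 5023.446272… → ⌈·⌉ = 5024
j=11: r + 10k = 5527.082636… → ⌈·⌉ = 5528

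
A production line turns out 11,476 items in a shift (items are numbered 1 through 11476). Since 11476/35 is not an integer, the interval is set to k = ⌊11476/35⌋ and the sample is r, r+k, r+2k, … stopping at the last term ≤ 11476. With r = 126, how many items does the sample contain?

35

k = ⌊11476/35⌋ = 327
Achieved size = ⌊(11476 − 126)/327⌋ + 1 = ⌊11350/327⌋ + 1 = 34 + 1 = 35
(last selection: 126 + 34×327 = 11244 ≤ 11476; next would be 11571 > 11476)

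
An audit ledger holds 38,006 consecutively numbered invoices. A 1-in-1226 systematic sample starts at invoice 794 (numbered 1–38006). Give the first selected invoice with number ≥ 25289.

k = 1226
Steps past start: ⌈(25289 − 794)/1226⌉ = ⌈24495/1226⌉ = 20
Selected invoice: 794 + 20×1226 = 25314

25314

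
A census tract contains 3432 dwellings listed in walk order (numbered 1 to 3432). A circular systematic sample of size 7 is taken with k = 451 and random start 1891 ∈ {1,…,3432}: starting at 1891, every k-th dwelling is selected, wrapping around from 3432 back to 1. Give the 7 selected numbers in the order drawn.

1891, 2342, 2793, 3244, 263, 714, 1165

Selection 1: 1891
Selection 2: 1891 + 451 = 2342
Selection 3: 2342 + 451 = 2793
Selection 4: 2793 + 451 = 3244
Selection 5: 3244 + 451 = 3695 → 3695 − 3432 = 263
Selection 6: 263 + 451 = 714
Selection 7: 714 + 451 = 1165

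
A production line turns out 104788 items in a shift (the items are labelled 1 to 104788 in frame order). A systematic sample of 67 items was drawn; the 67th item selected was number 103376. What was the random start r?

152

k = 104788/67 = 1564
r = 103376 − (67−1)×1564 = 103376 − 103224 = 152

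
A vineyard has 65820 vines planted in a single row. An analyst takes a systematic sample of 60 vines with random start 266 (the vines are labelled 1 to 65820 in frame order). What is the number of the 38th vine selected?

40855

k = 65820/60 = 1097
38th selection = r + (38−1)·k = 266 + 37×1097 = 266 + 40589 = 40855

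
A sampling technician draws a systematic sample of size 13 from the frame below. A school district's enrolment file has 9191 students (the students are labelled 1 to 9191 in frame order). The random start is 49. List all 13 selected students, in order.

k = N/n = 9191/13 = 707
student 1: 49
student 2: 49 + 707 = 756
student 3: 756 + 707 = 1463
student 4: 1463 + 707 = 2170
student 5: 2170 + 707 = 2877
student 6: 2877 + 707 = 3584
student 7: 3584 + 707 = 4291
student 8: 4291 + 707 = 4998
student 9: 4998 + 707 = 5705
student 10: 5705 + 707 = 6412
student 11: 6412 + 707 = 7119
student 12: 7119 + 707 = 7826
student 13: 7826 + 707 = 8533

49, 756, 1463, 2170, 2877, 3584, 4291, 4998, 5705, 6412, 7119, 7826, 8533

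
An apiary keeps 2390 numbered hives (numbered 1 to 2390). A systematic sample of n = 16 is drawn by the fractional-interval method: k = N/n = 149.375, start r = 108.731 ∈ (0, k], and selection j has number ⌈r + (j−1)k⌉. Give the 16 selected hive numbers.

109, 259, 408, 557, 707, 856, 1005, 1155, 1304, 1454, 1603, 1752, 1902, 2051, 2200, 2350

j=1: r + 0k = 108.731 → ⌈·⌉ = 109
j=2: r + 1k = 258.106 → ⌈·⌉ = 259
j=3: r + 2k = 407.481 → ⌈·⌉ = 408
j=4: r + 3k = 556.856 → ⌈·⌉ = 557
j=5: r + 4k = 706.231 → ⌈·⌉ = 707
j=6: r + 5k = 855.606 → ⌈·⌉ = 856
j=7: r + 6k = 1004.981 → ⌈·⌉ = 1005
j=8: r + 7k = 1154.356 → ⌈·⌉ = 1155
j=9: r + 8k = 1303.731 → ⌈·⌉ = 1304
j=10: r + 9k = 1453.106 → ⌈·⌉ = 1454
j=11: r + 10k = 1602.481 → ⌈·⌉ = 1603
j=12: r + 11k = 1751.856 → ⌈·⌉ = 1752
j=13: r + 12k = 1901.231 → ⌈·⌉ = 1902
j=14: r + 13k = 2050.606 → ⌈·⌉ = 2051
j=15: r + 14k = 2199.981 → ⌈·⌉ = 2200
j=16: r + 15k = 2349.356 → ⌈·⌉ = 2350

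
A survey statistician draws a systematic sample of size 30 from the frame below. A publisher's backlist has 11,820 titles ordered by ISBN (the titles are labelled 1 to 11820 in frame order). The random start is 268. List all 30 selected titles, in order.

k = N/n = 11820/30 = 394
title 1: 268
title 2: 268 + 394 = 662
title 3: 662 + 394 = 1056
title 4: 1056 + 394 = 1450
title 5: 1450 + 394 = 1844
title 6: 1844 + 394 = 2238
title 7: 2238 + 394 = 2632
title 8: 2632 + 394 = 3026
title 9: 3026 + 394 = 3420
title 10: 3420 + 394 = 3814
title 11: 3814 + 394 = 4208
title 12: 4208 + 394 = 4602
title 13: 4602 + 394 = 4996
title 14: 4996 + 394 = 5390
title 15: 5390 + 394 = 5784
title 16: 5784 + 394 = 6178
title 17: 6178 + 394 = 6572
title 18: 6572 + 394 = 6966
title 19: 6966 + 394 = 7360
title 20: 7360 + 394 = 7754
title 21: 7754 + 394 = 8148
title 22: 8148 + 394 = 8542
title 23: 8542 + 394 = 8936
title 24: 8936 + 394 = 9330
title 25: 9330 + 394 = 9724
title 26: 9724 + 394 = 10118
title 27: 10118 + 394 = 10512
title 28: 10512 + 394 = 10906
title 29: 10906 + 394 = 11300
title 30: 11300 + 394 = 11694

268, 662, 1056, 1450, 1844, 2238, 2632, 3026, 3420, 3814, 4208, 4602, 4996, 5390, 5784, 6178, 6572, 6966, 7360, 7754, 8148, 8542, 8936, 9330, 9724, 10118, 10512, 10906, 11300, 11694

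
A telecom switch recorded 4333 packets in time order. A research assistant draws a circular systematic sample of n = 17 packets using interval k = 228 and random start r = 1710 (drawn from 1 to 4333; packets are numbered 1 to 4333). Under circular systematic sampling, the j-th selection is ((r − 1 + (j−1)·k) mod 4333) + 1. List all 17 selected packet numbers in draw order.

1710, 1938, 2166, 2394, 2622, 2850, 3078, 3306, 3534, 3762, 3990, 4218, 113, 341, 569, 797, 1025

Selection 1: 1710
Selection 2: 1710 + 228 = 1938
Selection 3: 1938 + 228 = 2166
Selection 4: 2166 + 228 = 2394
Selection 5: 2394 + 228 = 2622
Selection 6: 2622 + 228 = 2850
Selection 7: 2850 + 228 = 3078
Selection 8: 3078 + 228 = 3306
Selection 9: 3306 + 228 = 3534
Selection 10: 3534 + 228 = 3762
Selection 11: 3762 + 228 = 3990
Selection 12: 3990 + 228 = 4218
Selection 13: 4218 + 228 = 4446 → 4446 − 4333 = 113
Selection 14: 113 + 228 = 341
Selection 15: 341 + 228 = 569
Selection 16: 569 + 228 = 797
Selection 17: 797 + 228 = 1025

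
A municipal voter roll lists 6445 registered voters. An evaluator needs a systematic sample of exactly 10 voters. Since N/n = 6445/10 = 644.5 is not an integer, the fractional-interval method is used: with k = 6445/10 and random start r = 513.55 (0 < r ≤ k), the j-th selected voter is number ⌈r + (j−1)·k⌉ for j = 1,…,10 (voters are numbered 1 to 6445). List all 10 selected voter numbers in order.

514, 1159, 1803, 2448, 3092, 3737, 4381, 5026, 5670, 6315

j=1: r + 0k = 513.55 → ⌈·⌉ = 514
j=2: r + 1k = 1158.05 → ⌈·⌉ = 1159
j=3: r + 2k = 1802.55 → ⌈·⌉ = 1803
j=4: r + 3k = 2447.05 → ⌈·⌉ = 2448
j=5: r + 4k = 3091.55 → ⌈·⌉ = 3092
j=6: r + 5k = 3736.05 → ⌈·⌉ = 3737
j=7: r + 6k = 4380.55 → ⌈·⌉ = 4381
j=8: r + 7k = 5025.05 → ⌈·⌉ = 5026
j=9: r + 8k = 5669.55 → ⌈·⌉ = 5670
j=10: r + 9k = 6314.05 → ⌈·⌉ = 6315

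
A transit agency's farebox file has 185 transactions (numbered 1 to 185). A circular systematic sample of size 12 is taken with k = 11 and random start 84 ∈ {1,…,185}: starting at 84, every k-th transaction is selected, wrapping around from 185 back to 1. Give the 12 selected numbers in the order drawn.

Selection 1: 84
Selection 2: 84 + 11 = 95
Selection 3: 95 + 11 = 106
Selection 4: 106 + 11 = 117
Selection 5: 117 + 11 = 128
Selection 6: 128 + 11 = 139
Selection 7: 139 + 11 = 150
Selection 8: 150 + 11 = 161
Selection 9: 161 + 11 = 172
Selection 10: 172 + 11 = 183
Selection 11: 183 + 11 = 194 → 194 − 185 = 9
Selection 12: 9 + 11 = 20

84, 95, 106, 117, 128, 139, 150, 161, 172, 183, 9, 20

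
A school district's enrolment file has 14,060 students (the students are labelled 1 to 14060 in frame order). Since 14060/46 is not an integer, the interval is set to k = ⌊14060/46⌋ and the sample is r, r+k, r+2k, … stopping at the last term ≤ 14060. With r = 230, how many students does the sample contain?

k = ⌊14060/46⌋ = 305
Achieved size = ⌊(14060 − 230)/305⌋ + 1 = ⌊13830/305⌋ + 1 = 45 + 1 = 46
(last selection: 230 + 45×305 = 13955 ≤ 14060; next would be 14260 > 14060)

46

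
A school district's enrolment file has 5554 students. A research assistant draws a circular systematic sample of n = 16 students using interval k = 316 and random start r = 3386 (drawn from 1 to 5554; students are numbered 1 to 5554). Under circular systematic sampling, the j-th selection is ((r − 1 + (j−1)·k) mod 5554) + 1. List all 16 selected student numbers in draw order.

3386, 3702, 4018, 4334, 4650, 4966, 5282, 44, 360, 676, 992, 1308, 1624, 1940, 2256, 2572

Selection 1: 3386
Selection 2: 3386 + 316 = 3702
Selection 3: 3702 + 316 = 4018
Selection 4: 4018 + 316 = 4334
Selection 5: 4334 + 316 = 4650
Selection 6: 4650 + 316 = 4966
Selection 7: 4966 + 316 = 5282
Selection 8: 5282 + 316 = 5598 → 5598 − 5554 = 44
Selection 9: 44 + 316 = 360
Selection 10: 360 + 316 = 676
Selection 11: 676 + 316 = 992
Selection 12: 992 + 316 = 1308
Selection 13: 1308 + 316 = 1624
Selection 14: 1624 + 316 = 1940
Selection 15: 1940 + 316 = 2256
Selection 16: 2256 + 316 = 2572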